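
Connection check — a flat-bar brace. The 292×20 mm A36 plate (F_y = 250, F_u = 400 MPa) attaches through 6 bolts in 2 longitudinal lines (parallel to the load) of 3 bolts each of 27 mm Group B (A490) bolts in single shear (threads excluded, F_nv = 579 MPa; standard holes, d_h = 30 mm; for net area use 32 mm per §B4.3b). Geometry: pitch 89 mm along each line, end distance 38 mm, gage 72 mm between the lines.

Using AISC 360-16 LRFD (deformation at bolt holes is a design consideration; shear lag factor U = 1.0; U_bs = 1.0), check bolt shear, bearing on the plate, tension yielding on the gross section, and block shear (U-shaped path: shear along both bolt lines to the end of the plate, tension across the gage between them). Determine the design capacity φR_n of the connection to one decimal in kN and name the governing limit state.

Bolt shear: A_b = π(27)²/4 = 572.56 mm². φR_n = 0.75 × 579 × 572.56 × 6 × 1 = 1491.8 kN.
Bearing (20 mm plate, F_u = 400 MPa): end bolts L_c = 38 − 30/2 = 23, R_n = min(1.2×23×20×400, 2.4×27×20×400) = 220.8 kN/bolt; interior L_c = 89 − 30 = 59, R_n = 518.4 kN/bolt. φR_n = 0.75 × (2×220.8 + 4×518.4) = 1886.4 kN.
Tension yield (gross): A_g = 292×20 = 5840 mm². φR_n = 0.90 × 250 × 5840 = 1314.0 kN.
Block shear: shear path 2×[38+2×89] = 2×216 mm, A_gv = 8640, A_nv = 2×(216 − 2.5×32)×20 = 5440 mm²; tension across gage: (72 − 1×32)×20 = 800 mm². R_n = min(0.6×400×5440, 0.6×250×8640) + 1.0×400×800 = min(1305.6, 1296) + 320 = 1616 kN. φR_n = 0.75 × 1616 = 1212.0 kN.
Governing: min(1491.8, 1886.4, 1314.0, 1212.0) = 1212.0 kN → block shear.

1212.0 kN (block shear governs)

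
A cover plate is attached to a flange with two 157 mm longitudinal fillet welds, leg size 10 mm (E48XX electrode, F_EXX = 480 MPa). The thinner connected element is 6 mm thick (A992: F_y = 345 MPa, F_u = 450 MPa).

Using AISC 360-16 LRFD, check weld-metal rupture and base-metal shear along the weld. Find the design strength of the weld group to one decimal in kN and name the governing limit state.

Weld metal: throat = 0.707×10 = 7.07 mm, L = 2×157 = 314 mm. φR_n = 0.75 × 0.6 × 480 × 7.07 × 314 = 479.5 kN.
Base metal shear (6 mm plate): yield φR_n = 1.0×0.6×345×6×314 = 390.0 kN; rupture φR_n = 0.75×0.6×450×6×314 = 381.5 kN; take 381.5 kN (rupture).
Governing: min(479.5, 381.5) = 381.5 kN → base-metal shear.

381.5 kN (base-metal shear governs)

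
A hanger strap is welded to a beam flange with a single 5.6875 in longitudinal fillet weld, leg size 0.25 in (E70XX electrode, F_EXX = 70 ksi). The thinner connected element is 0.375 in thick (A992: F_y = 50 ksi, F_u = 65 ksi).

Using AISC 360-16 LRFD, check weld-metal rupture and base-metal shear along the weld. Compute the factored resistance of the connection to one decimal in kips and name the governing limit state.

31.7 kips (weld metal governs)

Weld metal: throat = 0.707×0.25 = 0.17675 in, L = 5.6875 in. φR_n = 0.75 × 0.6 × 70 × 0.17675 × 5.6875 = 31.7 kips.
Base metal shear (0.375 in plate): yield φR_n = 1.0×0.6×50×0.375×5.6875 = 64.0 kips; rupture φR_n = 0.75×0.6×65×0.375×5.6875 = 62.4 kips; take 62.4 kips (rupture).
Governing: min(31.7, 62.4) = 31.7 kips → weld metal.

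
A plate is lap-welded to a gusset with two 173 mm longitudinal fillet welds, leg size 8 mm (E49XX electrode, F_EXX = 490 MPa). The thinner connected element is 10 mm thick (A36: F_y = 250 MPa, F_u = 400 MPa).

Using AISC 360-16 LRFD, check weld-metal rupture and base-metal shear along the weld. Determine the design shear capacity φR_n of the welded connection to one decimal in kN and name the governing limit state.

Weld metal: throat = 0.707×8 = 5.656 mm, L = 2×173 = 346 mm. φR_n = 0.75 × 0.6 × 490 × 5.656 × 346 = 431.5 kN.
Base metal shear (10 mm plate): yield φR_n = 1.0×0.6×250×10×346 = 519.0 kN; rupture φR_n = 0.75×0.6×400×10×346 = 622.8 kN; take 519.0 kN (yield).
Governing: min(431.5, 519.0) = 431.5 kN → weld metal.

431.5 kN (weld metal governs)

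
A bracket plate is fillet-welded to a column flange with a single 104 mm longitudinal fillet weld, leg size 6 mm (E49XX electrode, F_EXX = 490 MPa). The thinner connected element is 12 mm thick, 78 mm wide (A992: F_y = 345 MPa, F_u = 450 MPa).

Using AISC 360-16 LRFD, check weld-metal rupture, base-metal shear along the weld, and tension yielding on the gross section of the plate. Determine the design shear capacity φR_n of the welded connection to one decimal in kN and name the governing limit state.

Weld metal: throat = 0.707×6 = 4.242 mm, L = 104 mm. φR_n = 0.75 × 0.6 × 490 × 4.242 × 104 = 97.3 kN.
Base metal shear (12 mm plate): yield φR_n = 1.0×0.6×345×12×104 = 258.3 kN; rupture φR_n = 0.75×0.6×450×12×104 = 252.7 kN; take 252.7 kN (rupture).
Tension yield (gross): A_g = 78×12 = 936 mm². φR_n = 0.90 × 345 × 936 = 290.6 kN.
Governing: min(97.3, 252.7, 290.6) = 97.3 kN → weld metal.

97.3 kN (weld metal governs)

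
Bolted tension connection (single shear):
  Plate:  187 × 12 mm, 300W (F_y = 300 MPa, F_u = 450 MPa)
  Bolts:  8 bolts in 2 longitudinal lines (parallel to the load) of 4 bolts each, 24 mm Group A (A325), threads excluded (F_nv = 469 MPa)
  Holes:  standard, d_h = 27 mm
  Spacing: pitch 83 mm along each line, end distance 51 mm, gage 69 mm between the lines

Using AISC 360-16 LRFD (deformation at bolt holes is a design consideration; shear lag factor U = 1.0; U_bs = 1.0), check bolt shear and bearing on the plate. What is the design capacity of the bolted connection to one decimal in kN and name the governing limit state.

Bolt shear: A_b = π(24)²/4 = 452.39 mm². φR_n = 0.75 × 469 × 452.39 × 8 × 1 = 1273.0 kN.
Bearing (12 mm plate, F_u = 450 MPa): end bolts L_c = 51 − 27/2 = 37.5, R_n = min(1.2×37.5×12×450, 2.4×24×12×450) = 243 kN/bolt; interior L_c = 83 − 27 = 56, R_n = 311.04 kN/bolt. φR_n = 0.75 × (2×243 + 6×311.04) = 1764.2 kN.
Governing: min(1273.0, 1764.2) = 1273.0 kN → bolt shear.

1273.0 kN (bolt shear governs)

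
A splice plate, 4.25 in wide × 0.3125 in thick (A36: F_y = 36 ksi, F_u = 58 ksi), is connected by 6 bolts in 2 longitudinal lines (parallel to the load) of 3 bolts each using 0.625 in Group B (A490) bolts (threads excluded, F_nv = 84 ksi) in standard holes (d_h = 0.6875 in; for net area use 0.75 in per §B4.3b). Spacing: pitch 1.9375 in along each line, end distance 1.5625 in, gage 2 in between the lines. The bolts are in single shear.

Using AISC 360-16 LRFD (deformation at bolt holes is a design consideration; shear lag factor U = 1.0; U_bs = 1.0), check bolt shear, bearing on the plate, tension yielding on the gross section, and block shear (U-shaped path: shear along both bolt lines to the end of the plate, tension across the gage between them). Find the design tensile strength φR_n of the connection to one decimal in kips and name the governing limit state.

Bolt shear: A_b = π(0.625)²/4 = 0.3068 in². φR_n = 0.75 × 84 × 0.3068 × 6 × 1 = 116.0 kips.
Bearing (0.3125 in plate, F_u = 58 ksi): end bolts L_c = 1.5625 − 0.6875/2 = 1.21875, R_n = min(1.2×1.21875×0.3125×58, 2.4×0.625×0.3125×58) = 26.508 kips/bolt; interior L_c = 1.9375 − 0.6875 = 1.25, R_n = 27.188 kips/bolt. φR_n = 0.75 × (2×26.508 + 4×27.188) = 121.3 kips.
Tension yield (gross): A_g = 4.25×0.3125 = 1.3281 in². φR_n = 0.90 × 36 × 1.3281 = 43.0 kips.
Block shear: shear path 2×[1.5625+2×1.9375] = 2×5.4375 in, A_gv = 3.3984, A_nv = 2×(5.4375 − 2.5×0.75)×0.3125 = 2.2266 in²; tension across gage: (2 − 1×0.75)×0.3125 = 0.39063 in². R_n = min(0.6×58×2.2266, 0.6×36×3.3984) + 1.0×58×0.39063 = min(77.486, 73.405) + 22.657 = 96.062 kips. φR_n = 0.75 × 96.062 = 72.0 kips.
Governing: min(116.0, 121.3, 43.0, 72.0) = 43.0 kips → gross-section yield.

43.0 kips (gross-section yield governs)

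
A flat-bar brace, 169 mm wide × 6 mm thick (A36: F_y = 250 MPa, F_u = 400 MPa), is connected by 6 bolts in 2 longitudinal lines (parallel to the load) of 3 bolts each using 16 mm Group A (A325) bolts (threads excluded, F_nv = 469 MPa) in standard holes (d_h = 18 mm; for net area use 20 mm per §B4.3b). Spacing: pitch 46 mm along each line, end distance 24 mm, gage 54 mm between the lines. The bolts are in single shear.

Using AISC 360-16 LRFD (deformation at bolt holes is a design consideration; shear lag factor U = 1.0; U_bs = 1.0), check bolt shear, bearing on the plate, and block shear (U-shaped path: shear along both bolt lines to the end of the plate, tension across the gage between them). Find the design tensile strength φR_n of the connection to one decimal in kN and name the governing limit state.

Bolt shear: A_b = π(16)²/4 = 201.06 mm². φR_n = 0.75 × 469 × 201.06 × 6 × 1 = 424.3 kN.
Bearing (6 mm plate, F_u = 400 MPa): end bolts L_c = 24 − 18/2 = 15, R_n = min(1.2×15×6×400, 2.4×16×6×400) = 43.2 kN/bolt; interior L_c = 46 − 18 = 28, R_n = 80.64 kN/bolt. φR_n = 0.75 × (2×43.2 + 4×80.64) = 306.7 kN.
Block shear: shear path 2×[24+2×46] = 2×116 mm, A_gv = 1392, A_nv = 2×(116 − 2.5×20)×6 = 792 mm²; tension across gage: (54 − 1×20)×6 = 204 mm². R_n = min(0.6×400×792, 0.6×250×1392) + 1.0×400×204 = min(190.08, 208.8) + 81.6 = 271.68 kN. φR_n = 0.75 × 271.68 = 203.8 kN.
Governing: min(424.3, 306.7, 203.8) = 203.8 kN → block shear.

203.8 kN (block shear governs)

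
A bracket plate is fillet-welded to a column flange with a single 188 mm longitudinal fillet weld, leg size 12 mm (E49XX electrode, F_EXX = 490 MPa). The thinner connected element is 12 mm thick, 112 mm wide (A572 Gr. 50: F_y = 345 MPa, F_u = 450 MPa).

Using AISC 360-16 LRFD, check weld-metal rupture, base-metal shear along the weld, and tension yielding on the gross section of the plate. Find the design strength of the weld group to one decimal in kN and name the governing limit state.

Weld metal: throat = 0.707×12 = 8.484 mm, L = 188 mm. φR_n = 0.75 × 0.6 × 490 × 8.484 × 188 = 351.7 kN.
Base metal shear (12 mm plate): yield φR_n = 1.0×0.6×345×12×188 = 467.0 kN; rupture φR_n = 0.75×0.6×450×12×188 = 456.8 kN; take 456.8 kN (rupture).
Tension yield (gross): A_g = 112×12 = 1344 mm². φR_n = 0.90 × 345 × 1344 = 417.3 kN.
Governing: min(351.7, 456.8, 417.3) = 351.7 kN → weld metal.

351.7 kN (weld metal governs)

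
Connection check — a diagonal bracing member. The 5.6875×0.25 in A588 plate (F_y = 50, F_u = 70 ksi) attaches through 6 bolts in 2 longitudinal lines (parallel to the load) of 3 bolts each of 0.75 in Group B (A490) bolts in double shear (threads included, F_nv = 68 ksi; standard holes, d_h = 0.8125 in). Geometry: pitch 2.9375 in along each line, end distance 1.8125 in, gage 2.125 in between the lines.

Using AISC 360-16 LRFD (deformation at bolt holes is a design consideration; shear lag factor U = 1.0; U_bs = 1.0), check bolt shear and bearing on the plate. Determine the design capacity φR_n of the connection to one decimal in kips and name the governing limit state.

138.8 kips (bearing governs)

Bolt shear: A_b = π(0.75)²/4 = 0.44179 in². φR_n = 0.75 × 68 × 0.44179 × 6 × 2 = 270.4 kips.
Bearing (0.25 in plate, F_u = 70 ksi): end bolts L_c = 1.8125 − 0.8125/2 = 1.40625, R_n = min(1.2×1.40625×0.25×70, 2.4×0.75×0.25×70) = 29.531 kips/bolt; interior L_c = 2.9375 − 0.8125 = 2.125, R_n = 31.5 kips/bolt. φR_n = 0.75 × (2×29.531 + 4×31.5) = 138.8 kips.
Governing: min(270.4, 138.8) = 138.8 kips → bearing.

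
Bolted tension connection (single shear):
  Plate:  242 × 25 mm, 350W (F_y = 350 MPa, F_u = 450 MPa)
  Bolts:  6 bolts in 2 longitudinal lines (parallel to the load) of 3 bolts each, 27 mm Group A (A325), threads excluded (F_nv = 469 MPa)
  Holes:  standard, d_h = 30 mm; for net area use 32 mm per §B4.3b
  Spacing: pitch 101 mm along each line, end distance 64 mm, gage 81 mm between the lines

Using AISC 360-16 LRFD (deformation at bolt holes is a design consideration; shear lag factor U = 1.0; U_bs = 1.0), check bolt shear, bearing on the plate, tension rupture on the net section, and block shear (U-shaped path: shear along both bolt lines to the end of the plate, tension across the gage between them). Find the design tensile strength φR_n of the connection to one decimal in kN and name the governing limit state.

Bolt shear: A_b = π(27)²/4 = 572.56 mm². φR_n = 0.75 × 469 × 572.56 × 6 × 1 = 1208.4 kN.
Bearing (25 mm plate, F_u = 450 MPa): end bolts L_c = 64 − 30/2 = 49, R_n = min(1.2×49×25×450, 2.4×27×25×450) = 661.5 kN/bolt; interior L_c = 101 − 30 = 71, R_n = 729 kN/bolt. φR_n = 0.75 × (2×661.5 + 4×729) = 3179.3 kN.
Tension rupture (net): A_n = (242 − 2×32)×25 = 4450 mm² (U = 1.0, A_e = A_n). φR_n = 0.75 × 450 × 4450 = 1501.9 kN.
Block shear: shear path 2×[64+2×101] = 2×266 mm, A_gv = 13300, A_nv = 2×(266 − 2.5×32)×25 = 9300 mm²; tension across gage: (81 − 1×32)×25 = 1225 mm². R_n = min(0.6×450×9300, 0.6×350×13300) + 1.0×450×1225 = min(2511, 2793) + 551.25 = 3062.3 kN. φR_n = 0.75 × 3062.3 = 2296.7 kN.
Governing: min(1208.4, 3179.3, 1501.9, 2296.7) = 1208.4 kN → bolt shear.

1208.4 kN (bolt shear governs)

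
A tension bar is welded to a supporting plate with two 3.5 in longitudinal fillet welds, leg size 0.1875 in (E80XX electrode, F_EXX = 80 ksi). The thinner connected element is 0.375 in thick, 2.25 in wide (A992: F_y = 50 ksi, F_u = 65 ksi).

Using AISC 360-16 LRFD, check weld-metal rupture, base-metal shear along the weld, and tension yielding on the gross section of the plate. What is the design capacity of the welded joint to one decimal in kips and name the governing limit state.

33.4 kips (weld metal governs)

Weld metal: throat = 0.707×0.1875 = 0.13256 in, L = 2×3.5 = 7 in. φR_n = 0.75 × 0.6 × 80 × 0.13256 × 7 = 33.4 kips.
Base metal shear (0.375 in plate): yield φR_n = 1.0×0.6×50×0.375×7 = 78.8 kips; rupture φR_n = 0.75×0.6×65×0.375×7 = 76.8 kips; take 76.8 kips (rupture).
Tension yield (gross): A_g = 2.25×0.375 = 0.84375 in². φR_n = 0.90 × 50 × 0.84375 = 38.0 kips.
Governing: min(33.4, 76.8, 38.0) = 33.4 kips → weld metal.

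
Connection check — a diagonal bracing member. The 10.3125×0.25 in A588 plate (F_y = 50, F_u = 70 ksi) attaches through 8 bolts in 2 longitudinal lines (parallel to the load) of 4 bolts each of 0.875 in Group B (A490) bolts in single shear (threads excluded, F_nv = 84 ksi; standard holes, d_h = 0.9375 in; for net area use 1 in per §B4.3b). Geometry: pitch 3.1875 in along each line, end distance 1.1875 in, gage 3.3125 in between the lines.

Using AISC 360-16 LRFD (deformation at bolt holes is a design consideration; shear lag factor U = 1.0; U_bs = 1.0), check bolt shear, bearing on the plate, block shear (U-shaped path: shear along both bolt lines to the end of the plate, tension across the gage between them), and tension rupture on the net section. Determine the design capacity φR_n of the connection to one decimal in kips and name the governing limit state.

109.1 kips (net-section rupture governs)

Bolt shear: A_b = π(0.875)²/4 = 0.60132 in². φR_n = 0.75 × 84 × 0.60132 × 8 × 1 = 303.1 kips.
Bearing (0.25 in plate, F_u = 70 ksi): end bolts L_c = 1.1875 − 0.9375/2 = 0.71875, R_n = min(1.2×0.71875×0.25×70, 2.4×0.875×0.25×70) = 15.094 kips/bolt; interior L_c = 3.1875 − 0.9375 = 2.25, R_n = 36.75 kips/bolt. φR_n = 0.75 × (2×15.094 + 6×36.75) = 188.0 kips.
Block shear: shear path 2×[1.1875+3×3.1875] = 2×10.75 in, A_gv = 5.375, A_nv = 2×(10.75 − 3.5×1)×0.25 = 3.625 in²; tension across gage: (3.3125 − 1×1)×0.25 = 0.57813 in². R_n = min(0.6×70×3.625, 0.6×50×5.375) + 1.0×70×0.57813 = min(152.25, 161.25) + 40.469 = 192.72 kips. φR_n = 0.75 × 192.72 = 144.5 kips.
Tension rupture (net): A_n = (10.3125 − 2×1)×0.25 = 2.0781 in² (U = 1.0, A_e = A_n). φR_n = 0.75 × 70 × 2.0781 = 109.1 kips.
Governing: min(303.1, 188.0, 144.5, 109.1) = 109.1 kips → net-section rupture.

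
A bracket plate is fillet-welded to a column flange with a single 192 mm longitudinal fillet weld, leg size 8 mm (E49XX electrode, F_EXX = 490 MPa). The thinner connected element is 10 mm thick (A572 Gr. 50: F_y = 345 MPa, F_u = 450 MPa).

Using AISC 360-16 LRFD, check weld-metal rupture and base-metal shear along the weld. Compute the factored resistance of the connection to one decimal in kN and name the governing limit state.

239.5 kN (weld metal governs)

Weld metal: throat = 0.707×8 = 5.656 mm, L = 192 mm. φR_n = 0.75 × 0.6 × 490 × 5.656 × 192 = 239.5 kN.
Base metal shear (10 mm plate): yield φR_n = 1.0×0.6×345×10×192 = 397.4 kN; rupture φR_n = 0.75×0.6×450×10×192 = 388.8 kN; take 388.8 kN (rupture).
Governing: min(239.5, 388.8) = 239.5 kN → weld metal.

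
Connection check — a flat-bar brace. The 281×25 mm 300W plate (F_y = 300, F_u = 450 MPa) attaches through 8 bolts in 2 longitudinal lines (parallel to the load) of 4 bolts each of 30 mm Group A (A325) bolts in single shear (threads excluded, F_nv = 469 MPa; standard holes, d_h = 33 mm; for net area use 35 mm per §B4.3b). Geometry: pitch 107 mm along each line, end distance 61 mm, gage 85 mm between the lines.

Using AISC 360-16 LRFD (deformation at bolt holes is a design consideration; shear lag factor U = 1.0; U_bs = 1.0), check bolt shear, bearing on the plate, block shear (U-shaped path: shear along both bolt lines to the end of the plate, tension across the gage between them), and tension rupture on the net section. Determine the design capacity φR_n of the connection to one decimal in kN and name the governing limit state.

1780.3 kN (net-section rupture governs)

Bolt shear: A_b = π(30)²/4 = 706.86 mm². φR_n = 0.75 × 469 × 706.86 × 8 × 1 = 1989.1 kN.
Bearing (25 mm plate, F_u = 450 MPa): end bolts L_c = 61 − 33/2 = 44.5, R_n = min(1.2×44.5×25×450, 2.4×30×25×450) = 600.75 kN/bolt; interior L_c = 107 − 33 = 74, R_n = 810 kN/bolt. φR_n = 0.75 × (2×600.75 + 6×810) = 4546.1 kN.
Block shear: shear path 2×[61+3×107] = 2×382 mm, A_gv = 19100, A_nv = 2×(382 − 3.5×35)×25 = 12975 mm²; tension across gage: (85 − 1×35)×25 = 1250 mm². R_n = min(0.6×450×12975, 0.6×300×19100) + 1.0×450×1250 = min(3503.3, 3438) + 562.5 = 4000.5 kN. φR_n = 0.75 × 4000.5 = 3000.4 kN.
Tension rupture (net): A_n = (281 − 2×35)×25 = 5275 mm² (U = 1.0, A_e = A_n). φR_n = 0.75 × 450 × 5275 = 1780.3 kN.
Governing: min(1989.1, 4546.1, 3000.4, 1780.3) = 1780.3 kN → net-section rupture.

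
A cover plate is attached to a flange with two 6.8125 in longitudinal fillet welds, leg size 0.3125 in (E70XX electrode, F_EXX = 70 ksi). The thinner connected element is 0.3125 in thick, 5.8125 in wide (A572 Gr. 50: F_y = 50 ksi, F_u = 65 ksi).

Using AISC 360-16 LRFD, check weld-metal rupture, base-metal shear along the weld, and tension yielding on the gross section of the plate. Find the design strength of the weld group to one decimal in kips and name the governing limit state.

Weld metal: throat = 0.707×0.3125 = 0.22094 in, L = 2×6.8125 = 13.625 in. φR_n = 0.75 × 0.6 × 70 × 0.22094 × 13.625 = 94.8 kips.
Base metal shear (0.3125 in plate): yield φR_n = 1.0×0.6×50×0.3125×13.625 = 127.7 kips; rupture φR_n = 0.75×0.6×65×0.3125×13.625 = 124.5 kips; take 124.5 kips (rupture).
Tension yield (gross): A_g = 5.8125×0.3125 = 1.8164 in². φR_n = 0.90 × 50 × 1.8164 = 81.7 kips.
Governing: min(94.8, 124.5, 81.7) = 81.7 kips → gross-section yield.

81.7 kips (gross-section yield governs)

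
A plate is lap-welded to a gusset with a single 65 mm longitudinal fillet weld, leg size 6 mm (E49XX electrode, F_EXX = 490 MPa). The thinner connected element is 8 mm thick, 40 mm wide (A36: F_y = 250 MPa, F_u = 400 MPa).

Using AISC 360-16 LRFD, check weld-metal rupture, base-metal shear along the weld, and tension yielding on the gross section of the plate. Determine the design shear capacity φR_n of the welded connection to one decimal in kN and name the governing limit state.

Weld metal: throat = 0.707×6 = 4.242 mm, L = 65 mm. φR_n = 0.75 × 0.6 × 490 × 4.242 × 65 = 60.8 kN.
Base metal shear (8 mm plate): yield φR_n = 1.0×0.6×250×8×65 = 78.0 kN; rupture φR_n = 0.75×0.6×400×8×65 = 93.6 kN; take 78.0 kN (yield).
Tension yield (gross): A_g = 40×8 = 320 mm². φR_n = 0.90 × 250 × 320 = 72.0 kN.
Governing: min(60.8, 78.0, 72.0) = 60.8 kN → weld metal.

60.8 kN (weld metal governs)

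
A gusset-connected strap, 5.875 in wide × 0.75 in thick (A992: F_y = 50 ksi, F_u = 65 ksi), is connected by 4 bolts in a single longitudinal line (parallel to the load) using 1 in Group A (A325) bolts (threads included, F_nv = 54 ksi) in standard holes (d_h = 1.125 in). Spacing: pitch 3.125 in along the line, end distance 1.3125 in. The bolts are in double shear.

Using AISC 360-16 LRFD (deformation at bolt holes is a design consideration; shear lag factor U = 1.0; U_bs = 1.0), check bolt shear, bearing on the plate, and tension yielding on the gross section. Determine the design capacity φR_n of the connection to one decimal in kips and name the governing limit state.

Bolt shear: A_b = π(1)²/4 = 0.7854 in². φR_n = 0.75 × 54 × 0.7854 × 4 × 2 = 254.5 kips.
Bearing (0.75 in plate, F_u = 65 ksi): end bolts L_c = 1.3125 − 1.125/2 = 0.75, R_n = min(1.2×0.75×0.75×65, 2.4×1×0.75×65) = 43.875 kips/bolt; interior L_c = 3.125 − 1.125 = 2, R_n = 117 kips/bolt. φR_n = 0.75 × (1×43.875 + 3×117) = 296.2 kips.
Tension yield (gross): A_g = 5.875×0.75 = 4.4063 in². φR_n = 0.90 × 50 × 4.4063 = 198.3 kips.
Governing: min(254.5, 296.2, 198.3) = 198.3 kips → gross-section yield.

198.3 kips (gross-section yield governs)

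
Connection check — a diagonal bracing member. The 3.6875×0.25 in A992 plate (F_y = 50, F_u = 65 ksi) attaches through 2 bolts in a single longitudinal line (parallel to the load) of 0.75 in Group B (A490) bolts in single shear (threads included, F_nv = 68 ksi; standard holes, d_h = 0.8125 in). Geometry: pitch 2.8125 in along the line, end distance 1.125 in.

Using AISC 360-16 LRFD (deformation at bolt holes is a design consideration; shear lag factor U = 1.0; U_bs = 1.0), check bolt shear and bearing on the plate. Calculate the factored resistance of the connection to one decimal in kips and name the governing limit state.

Bolt shear: A_b = π(0.75)²/4 = 0.44179 in². φR_n = 0.75 × 68 × 0.44179 × 2 × 1 = 45.1 kips.
Bearing (0.25 in plate, F_u = 65 ksi): end bolts L_c = 1.125 − 0.8125/2 = 0.71875, R_n = min(1.2×0.71875×0.25×65, 2.4×0.75×0.25×65) = 14.016 kips/bolt; interior L_c = 2.8125 − 0.8125 = 2, R_n = 29.25 kips/bolt. φR_n = 0.75 × (1×14.016 + 1×29.25) = 32.4 kips.
Governing: min(45.1, 32.4) = 32.4 kips → bearing.

32.4 kips (bearing governs)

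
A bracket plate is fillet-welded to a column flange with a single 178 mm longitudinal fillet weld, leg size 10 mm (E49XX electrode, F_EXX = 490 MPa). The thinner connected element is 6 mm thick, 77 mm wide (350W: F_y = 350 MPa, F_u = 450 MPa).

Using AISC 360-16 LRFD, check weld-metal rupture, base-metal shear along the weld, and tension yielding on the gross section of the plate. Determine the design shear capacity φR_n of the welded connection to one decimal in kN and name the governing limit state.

Weld metal: throat = 0.707×10 = 7.07 mm, L = 178 mm. φR_n = 0.75 × 0.6 × 490 × 7.07 × 178 = 277.5 kN.
Base metal shear (6 mm plate): yield φR_n = 1.0×0.6×350×6×178 = 224.3 kN; rupture φR_n = 0.75×0.6×450×6×178 = 216.3 kN; take 216.3 kN (rupture).
Tension yield (gross): A_g = 77×6 = 462 mm². φR_n = 0.90 × 350 × 462 = 145.5 kN.
Governing: min(277.5, 216.3, 145.5) = 145.5 kN → gross-section yield.

145.5 kN (gross-section yield governs)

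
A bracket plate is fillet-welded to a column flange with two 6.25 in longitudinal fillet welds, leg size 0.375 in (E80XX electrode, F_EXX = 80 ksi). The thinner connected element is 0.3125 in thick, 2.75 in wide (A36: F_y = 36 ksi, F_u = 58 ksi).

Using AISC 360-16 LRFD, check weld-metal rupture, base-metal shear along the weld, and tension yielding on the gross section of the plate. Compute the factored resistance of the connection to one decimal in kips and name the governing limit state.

Weld metal: throat = 0.707×0.375 = 0.26513 in, L = 2×6.25 = 12.5 in. φR_n = 0.75 × 0.6 × 80 × 0.26513 × 12.5 = 119.3 kips.
Base metal shear (0.3125 in plate): yield φR_n = 1.0×0.6×36×0.3125×12.5 = 84.4 kips; rupture φR_n = 0.75×0.6×58×0.3125×12.5 = 102.0 kips; take 84.4 kips (yield).
Tension yield (gross): A_g = 2.75×0.3125 = 0.85938 in². φR_n = 0.90 × 36 × 0.85938 = 27.8 kips.
Governing: min(119.3, 84.4, 27.8) = 27.8 kips → gross-section yield.

27.8 kips (gross-section yield governs)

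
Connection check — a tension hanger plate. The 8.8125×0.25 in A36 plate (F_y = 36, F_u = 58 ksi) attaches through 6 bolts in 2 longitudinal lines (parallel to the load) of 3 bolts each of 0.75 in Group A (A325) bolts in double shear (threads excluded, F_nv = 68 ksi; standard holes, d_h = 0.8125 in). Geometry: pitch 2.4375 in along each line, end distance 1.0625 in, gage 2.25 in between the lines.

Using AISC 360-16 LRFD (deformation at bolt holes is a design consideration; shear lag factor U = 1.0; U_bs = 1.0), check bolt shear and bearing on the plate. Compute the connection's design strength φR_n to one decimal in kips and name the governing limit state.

95.4 kips (bearing governs)

Bolt shear: A_b = π(0.75)²/4 = 0.44179 in². φR_n = 0.75 × 68 × 0.44179 × 6 × 2 = 270.4 kips.
Bearing (0.25 in plate, F_u = 58 ksi): end bolts L_c = 1.0625 − 0.8125/2 = 0.65625, R_n = min(1.2×0.65625×0.25×58, 2.4×0.75×0.25×58) = 11.419 kips/bolt; interior L_c = 2.4375 − 0.8125 = 1.625, R_n = 26.1 kips/bolt. φR_n = 0.75 × (2×11.419 + 4×26.1) = 95.4 kips.
Governing: min(270.4, 95.4) = 95.4 kips → bearing.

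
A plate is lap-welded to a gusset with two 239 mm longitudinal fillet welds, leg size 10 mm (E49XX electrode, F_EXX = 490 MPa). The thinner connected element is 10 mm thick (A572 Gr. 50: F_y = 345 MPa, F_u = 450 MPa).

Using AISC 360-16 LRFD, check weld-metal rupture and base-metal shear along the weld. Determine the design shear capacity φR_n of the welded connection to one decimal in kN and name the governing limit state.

Weld metal: throat = 0.707×10 = 7.07 mm, L = 2×239 = 478 mm. φR_n = 0.75 × 0.6 × 490 × 7.07 × 478 = 745.2 kN.
Base metal shear (10 mm plate): yield φR_n = 1.0×0.6×345×10×478 = 989.5 kN; rupture φR_n = 0.75×0.6×450×10×478 = 968.0 kN; take 968.0 kN (rupture).
Governing: min(745.2, 968.0) = 745.2 kN → weld metal.

745.2 kN (weld metal governs)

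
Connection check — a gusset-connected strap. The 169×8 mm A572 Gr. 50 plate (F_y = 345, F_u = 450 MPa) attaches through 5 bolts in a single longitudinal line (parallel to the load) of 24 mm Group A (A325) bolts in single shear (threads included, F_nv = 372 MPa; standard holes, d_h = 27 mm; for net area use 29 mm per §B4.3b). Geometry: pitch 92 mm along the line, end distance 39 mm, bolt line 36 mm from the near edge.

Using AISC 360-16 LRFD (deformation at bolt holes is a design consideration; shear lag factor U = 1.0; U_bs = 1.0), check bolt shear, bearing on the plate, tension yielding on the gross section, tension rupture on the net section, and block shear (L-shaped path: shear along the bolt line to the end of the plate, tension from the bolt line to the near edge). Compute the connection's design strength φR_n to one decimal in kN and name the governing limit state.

Bolt shear: A_b = π(24)²/4 = 452.39 mm². φR_n = 0.75 × 372 × 452.39 × 5 × 1 = 631.1 kN.
Bearing (8 mm plate, F_u = 450 MPa): end bolts L_c = 39 − 27/2 = 25.5, R_n = min(1.2×25.5×8×450, 2.4×24×8×450) = 110.16 kN/bolt; interior L_c = 92 − 27 = 65, R_n = 207.36 kN/bolt. φR_n = 0.75 × (1×110.16 + 4×207.36) = 704.7 kN.
Tension yield (gross): A_g = 169×8 = 1352 mm². φR_n = 0.90 × 345 × 1352 = 419.8 kN.
Tension rupture (net): A_n = (169 − 1×29)×8 = 1120 mm² (U = 1.0, A_e = A_n). φR_n = 0.75 × 450 × 1120 = 378.0 kN.
Block shear: shear path 1×[39+4×92] = 1×407 mm, A_gv = 3256, A_nv = 1×(407 − 4.5×29)×8 = 2212 mm²; tension to near edge: (36 − 0.5×29)×8 = 172 mm². R_n = min(0.6×450×2212, 0.6×345×3256) + 1.0×450×172 = min(597.24, 673.99) + 77.4 = 674.64 kN. φR_n = 0.75 × 674.64 = 506.0 kN.
Governing: min(631.1, 704.7, 419.8, 378.0, 506.0) = 378.0 kN → net-section rupture.

378.0 kN (net-section rupture governs)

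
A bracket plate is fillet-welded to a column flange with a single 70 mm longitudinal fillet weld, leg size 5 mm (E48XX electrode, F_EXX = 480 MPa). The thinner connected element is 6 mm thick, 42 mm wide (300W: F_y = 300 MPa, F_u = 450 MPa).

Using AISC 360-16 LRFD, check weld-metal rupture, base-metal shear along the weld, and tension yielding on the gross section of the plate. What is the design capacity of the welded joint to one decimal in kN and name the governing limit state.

Weld metal: throat = 0.707×5 = 3.535 mm, L = 70 mm. φR_n = 0.75 × 0.6 × 480 × 3.535 × 70 = 53.4 kN.
Base metal shear (6 mm plate): yield φR_n = 1.0×0.6×300×6×70 = 75.6 kN; rupture φR_n = 0.75×0.6×450×6×70 = 85.1 kN; take 75.6 kN (yield).
Tension yield (gross): A_g = 42×6 = 252 mm². φR_n = 0.90 × 300 × 252 = 68.0 kN.
Governing: min(53.4, 75.6, 68.0) = 53.4 kN → weld metal.

53.4 kN (weld metal governs)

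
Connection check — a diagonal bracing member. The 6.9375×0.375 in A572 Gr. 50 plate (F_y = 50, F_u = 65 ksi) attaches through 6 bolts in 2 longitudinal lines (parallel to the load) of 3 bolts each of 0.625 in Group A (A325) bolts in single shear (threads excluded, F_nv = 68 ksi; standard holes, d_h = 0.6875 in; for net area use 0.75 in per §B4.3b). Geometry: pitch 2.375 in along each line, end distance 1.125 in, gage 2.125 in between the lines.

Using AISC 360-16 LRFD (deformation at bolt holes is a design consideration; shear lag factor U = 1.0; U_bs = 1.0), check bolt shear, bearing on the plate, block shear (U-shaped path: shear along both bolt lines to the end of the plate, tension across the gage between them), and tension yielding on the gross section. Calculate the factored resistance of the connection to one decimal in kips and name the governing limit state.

Bolt shear: A_b = π(0.625)²/4 = 0.3068 in². φR_n = 0.75 × 68 × 0.3068 × 6 × 1 = 93.9 kips.
Bearing (0.375 in plate, F_u = 65 ksi): end bolts L_c = 1.125 − 0.6875/2 = 0.78125, R_n = min(1.2×0.78125×0.375×65, 2.4×0.625×0.375×65) = 22.852 kips/bolt; interior L_c = 2.375 − 0.6875 = 1.6875, R_n = 36.563 kips/bolt. φR_n = 0.75 × (2×22.852 + 4×36.563) = 144.0 kips.
Block shear: shear path 2×[1.125+2×2.375] = 2×5.875 in, A_gv = 4.4063, A_nv = 2×(5.875 − 2.5×0.75)×0.375 = 3 in²; tension across gage: (2.125 − 1×0.75)×0.375 = 0.51563 in². R_n = min(0.6×65×3, 0.6×50×4.4063) + 1.0×65×0.51563 = min(117, 132.19) + 33.516 = 150.52 kips. φR_n = 0.75 × 150.52 = 112.9 kips.
Tension yield (gross): A_g = 6.9375×0.375 = 2.6016 in². φR_n = 0.90 × 50 × 2.6016 = 117.1 kips.
Governing: min(93.9, 144.0, 112.9, 117.1) = 93.9 kips → bolt shear.

93.9 kips (bolt shear governs)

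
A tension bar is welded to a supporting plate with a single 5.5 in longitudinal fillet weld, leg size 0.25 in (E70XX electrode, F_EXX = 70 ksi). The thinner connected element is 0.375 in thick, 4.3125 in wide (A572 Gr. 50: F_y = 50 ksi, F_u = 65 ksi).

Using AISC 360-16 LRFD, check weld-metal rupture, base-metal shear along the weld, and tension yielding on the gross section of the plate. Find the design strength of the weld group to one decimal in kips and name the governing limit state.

30.6 kips (weld metal governs)

Weld metal: throat = 0.707×0.25 = 0.17675 in, L = 5.5 in. φR_n = 0.75 × 0.6 × 70 × 0.17675 × 5.5 = 30.6 kips.
Base metal shear (0.375 in plate): yield φR_n = 1.0×0.6×50×0.375×5.5 = 61.9 kips; rupture φR_n = 0.75×0.6×65×0.375×5.5 = 60.3 kips; take 60.3 kips (rupture).
Tension yield (gross): A_g = 4.3125×0.375 = 1.6172 in². φR_n = 0.90 × 50 × 1.6172 = 72.8 kips.
Governing: min(30.6, 60.3, 72.8) = 30.6 kips → weld metal.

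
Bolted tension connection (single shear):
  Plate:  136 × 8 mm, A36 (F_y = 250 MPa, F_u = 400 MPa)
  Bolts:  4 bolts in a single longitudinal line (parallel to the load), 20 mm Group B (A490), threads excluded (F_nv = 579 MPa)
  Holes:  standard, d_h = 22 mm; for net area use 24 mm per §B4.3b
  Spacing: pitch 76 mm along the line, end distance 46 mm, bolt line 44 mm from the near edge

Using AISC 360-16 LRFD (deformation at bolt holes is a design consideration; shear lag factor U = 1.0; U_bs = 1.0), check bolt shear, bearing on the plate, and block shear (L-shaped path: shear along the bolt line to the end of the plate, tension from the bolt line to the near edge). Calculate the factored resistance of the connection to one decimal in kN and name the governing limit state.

323.4 kN (block shear governs)

Bolt shear: A_b = π(20)²/4 = 314.16 mm². φR_n = 0.75 × 579 × 314.16 × 4 × 1 = 545.7 kN.
Bearing (8 mm plate, F_u = 400 MPa): end bolts L_c = 46 − 22/2 = 35, R_n = min(1.2×35×8×400, 2.4×20×8×400) = 134.4 kN/bolt; interior L_c = 76 − 22 = 54, R_n = 153.6 kN/bolt. φR_n = 0.75 × (1×134.4 + 3×153.6) = 446.4 kN.
Block shear: shear path 1×[46+3×76] = 1×274 mm, A_gv = 2192, A_nv = 1×(274 − 3.5×24)×8 = 1520 mm²; tension to near edge: (44 − 0.5×24)×8 = 256 mm². R_n = min(0.6×400×1520, 0.6×250×2192) + 1.0×400×256 = min(364.8, 328.8) + 102.4 = 431.2 kN. φR_n = 0.75 × 431.2 = 323.4 kN.
Governing: min(545.7, 446.4, 323.4) = 323.4 kN → block shear.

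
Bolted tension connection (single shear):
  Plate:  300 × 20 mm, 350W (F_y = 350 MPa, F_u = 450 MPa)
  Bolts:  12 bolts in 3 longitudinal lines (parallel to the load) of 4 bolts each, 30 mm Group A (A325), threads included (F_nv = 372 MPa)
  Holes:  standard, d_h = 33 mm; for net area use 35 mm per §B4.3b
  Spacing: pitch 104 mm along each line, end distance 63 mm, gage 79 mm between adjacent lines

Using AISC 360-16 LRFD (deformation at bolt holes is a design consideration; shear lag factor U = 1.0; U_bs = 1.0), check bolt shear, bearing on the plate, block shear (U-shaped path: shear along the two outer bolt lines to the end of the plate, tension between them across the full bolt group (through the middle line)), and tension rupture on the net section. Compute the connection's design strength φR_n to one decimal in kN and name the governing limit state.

Bolt shear: A_b = π(30)²/4 = 706.86 mm². φR_n = 0.75 × 372 × 706.86 × 12 × 1 = 2366.6 kN.
Bearing (20 mm plate, F_u = 450 MPa): end bolts L_c = 63 − 33/2 = 46.5, R_n = min(1.2×46.5×20×450, 2.4×30×20×450) = 502.2 kN/bolt; interior L_c = 104 − 33 = 71, R_n = 648 kN/bolt. φR_n = 0.75 × (3×502.2 + 9×648) = 5504.0 kN.
Block shear: shear path 2×[63+3×104] = 2×375 mm, A_gv = 15000, A_nv = 2×(375 − 3.5×35)×20 = 10100 mm²; tension across gage: (158 − 2×35)×20 = 1760 mm². R_n = min(0.6×450×10100, 0.6×350×15000) + 1.0×450×1760 = min(2727, 3150) + 792 = 3519 kN. φR_n = 0.75 × 3519 = 2639.3 kN.
Tension rupture (net): A_n = (300 − 3×35)×20 = 3900 mm² (U = 1.0, A_e = A_n). φR_n = 0.75 × 450 × 3900 = 1316.3 kN.
Governing: min(2366.6, 5504.0, 2639.3, 1316.3) = 1316.3 kN → net-section rupture.

1316.3 kN (net-section rupture governs)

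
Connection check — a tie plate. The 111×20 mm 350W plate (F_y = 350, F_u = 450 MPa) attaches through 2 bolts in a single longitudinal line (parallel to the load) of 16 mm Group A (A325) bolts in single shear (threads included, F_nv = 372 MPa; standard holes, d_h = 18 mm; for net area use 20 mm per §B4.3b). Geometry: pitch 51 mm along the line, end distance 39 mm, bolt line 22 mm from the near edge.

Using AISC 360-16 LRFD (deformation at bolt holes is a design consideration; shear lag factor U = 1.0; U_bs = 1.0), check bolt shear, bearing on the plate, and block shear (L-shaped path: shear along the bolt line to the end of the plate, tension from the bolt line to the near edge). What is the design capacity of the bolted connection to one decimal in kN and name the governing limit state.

Bolt shear: A_b = π(16)²/4 = 201.06 mm². φR_n = 0.75 × 372 × 201.06 × 2 × 1 = 112.2 kN.
Bearing (20 mm plate, F_u = 450 MPa): end bolts L_c = 39 − 18/2 = 30, R_n = min(1.2×30×20×450, 2.4×16×20×450) = 324 kN/bolt; interior L_c = 51 − 18 = 33, R_n = 345.6 kN/bolt. φR_n = 0.75 × (1×324 + 1×345.6) = 502.2 kN.
Block shear: shear path 1×[39+1×51] = 1×90 mm, A_gv = 1800, A_nv = 1×(90 − 1.5×20)×20 = 1200 mm²; tension to near edge: (22 − 0.5×20)×20 = 240 mm². R_n = min(0.6×450×1200, 0.6×350×1800) + 1.0×450×240 = min(324, 378) + 108 = 432 kN. φR_n = 0.75 × 432 = 324.0 kN.
Governing: min(112.2, 502.2, 324.0) = 112.2 kN → bolt shear.

112.2 kN (bolt shear governs)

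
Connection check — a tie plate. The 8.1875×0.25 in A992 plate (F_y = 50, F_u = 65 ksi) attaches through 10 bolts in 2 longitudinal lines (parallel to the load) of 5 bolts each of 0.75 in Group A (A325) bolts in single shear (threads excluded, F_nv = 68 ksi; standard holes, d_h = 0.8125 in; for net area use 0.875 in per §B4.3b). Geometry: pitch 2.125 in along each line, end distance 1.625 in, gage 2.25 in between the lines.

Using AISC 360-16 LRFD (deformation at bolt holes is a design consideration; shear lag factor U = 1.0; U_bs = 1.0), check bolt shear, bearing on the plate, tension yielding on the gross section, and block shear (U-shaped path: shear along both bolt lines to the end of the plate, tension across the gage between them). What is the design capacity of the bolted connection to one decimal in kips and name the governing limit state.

Bolt shear: A_b = π(0.75)²/4 = 0.44179 in². φR_n = 0.75 × 68 × 0.44179 × 10 × 1 = 225.3 kips.
Bearing (0.25 in plate, F_u = 65 ksi): end bolts L_c = 1.625 − 0.8125/2 = 1.21875, R_n = min(1.2×1.21875×0.25×65, 2.4×0.75×0.25×65) = 23.766 kips/bolt; interior L_c = 2.125 − 0.8125 = 1.3125, R_n = 25.594 kips/bolt. φR_n = 0.75 × (2×23.766 + 8×25.594) = 189.2 kips.
Tension yield (gross): A_g = 8.1875×0.25 = 2.0469 in². φR_n = 0.90 × 50 × 2.0469 = 92.1 kips.
Block shear: shear path 2×[1.625+4×2.125] = 2×10.125 in, A_gv = 5.0625, A_nv = 2×(10.125 − 4.5×0.875)×0.25 = 3.0938 in²; tension across gage: (2.25 − 1×0.875)×0.25 = 0.34375 in². R_n = min(0.6×65×3.0938, 0.6×50×5.0625) + 1.0×65×0.34375 = min(120.66, 151.88) + 22.344 = 143 kips. φR_n = 0.75 × 143 = 107.3 kips.
Governing: min(225.3, 189.2, 92.1, 107.3) = 92.1 kips → gross-section yield.

92.1 kips (gross-section yield governs)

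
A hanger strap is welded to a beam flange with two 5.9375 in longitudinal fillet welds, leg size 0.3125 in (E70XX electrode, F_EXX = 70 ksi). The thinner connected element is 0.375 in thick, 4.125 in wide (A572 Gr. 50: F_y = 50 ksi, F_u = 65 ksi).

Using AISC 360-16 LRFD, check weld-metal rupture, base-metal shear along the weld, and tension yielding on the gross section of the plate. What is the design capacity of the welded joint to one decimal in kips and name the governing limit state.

Weld metal: throat = 0.707×0.3125 = 0.22094 in, L = 2×5.9375 = 11.875 in. φR_n = 0.75 × 0.6 × 70 × 0.22094 × 11.875 = 82.6 kips.
Base metal shear (0.375 in plate): yield φR_n = 1.0×0.6×50×0.375×11.875 = 133.6 kips; rupture φR_n = 0.75×0.6×65×0.375×11.875 = 130.3 kips; take 130.3 kips (rupture).
Tension yield (gross): A_g = 4.125×0.375 = 1.5469 in². φR_n = 0.90 × 50 × 1.5469 = 69.6 kips.
Governing: min(82.6, 130.3, 69.6) = 69.6 kips → gross-section yield.

69.6 kips (gross-section yield governs)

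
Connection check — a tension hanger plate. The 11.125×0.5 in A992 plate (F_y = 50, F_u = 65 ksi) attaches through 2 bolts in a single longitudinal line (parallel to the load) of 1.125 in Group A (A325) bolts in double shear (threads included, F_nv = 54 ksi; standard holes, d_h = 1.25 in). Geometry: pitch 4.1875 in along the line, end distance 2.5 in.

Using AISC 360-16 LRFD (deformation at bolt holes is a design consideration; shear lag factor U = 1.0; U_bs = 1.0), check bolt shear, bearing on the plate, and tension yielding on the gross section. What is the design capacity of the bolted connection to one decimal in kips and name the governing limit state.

120.7 kips (bearing governs)

Bolt shear: A_b = π(1.125)²/4 = 0.99402 in². φR_n = 0.75 × 54 × 0.99402 × 2 × 2 = 161.0 kips.
Bearing (0.5 in plate, F_u = 65 ksi): end bolts L_c = 2.5 − 1.25/2 = 1.875, R_n = min(1.2×1.875×0.5×65, 2.4×1.125×0.5×65) = 73.125 kips/bolt; interior L_c = 4.1875 − 1.25 = 2.9375, R_n = 87.75 kips/bolt. φR_n = 0.75 × (1×73.125 + 1×87.75) = 120.7 kips.
Tension yield (gross): A_g = 11.125×0.5 = 5.5625 in². φR_n = 0.90 × 50 × 5.5625 = 250.3 kips.
Governing: min(161.0, 120.7, 250.3) = 120.7 kips → bearing.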